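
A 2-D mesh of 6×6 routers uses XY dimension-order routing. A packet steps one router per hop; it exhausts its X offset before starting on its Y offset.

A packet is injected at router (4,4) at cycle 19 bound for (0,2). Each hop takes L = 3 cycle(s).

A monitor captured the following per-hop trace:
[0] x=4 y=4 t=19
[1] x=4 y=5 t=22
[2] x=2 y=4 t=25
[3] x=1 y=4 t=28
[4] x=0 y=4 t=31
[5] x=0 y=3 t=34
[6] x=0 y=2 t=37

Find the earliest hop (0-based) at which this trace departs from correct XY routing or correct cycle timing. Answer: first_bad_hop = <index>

first_bad_hop = 1

[1] (+0,+1) / 3c ⇒ BAD: Y-move but x=4≠0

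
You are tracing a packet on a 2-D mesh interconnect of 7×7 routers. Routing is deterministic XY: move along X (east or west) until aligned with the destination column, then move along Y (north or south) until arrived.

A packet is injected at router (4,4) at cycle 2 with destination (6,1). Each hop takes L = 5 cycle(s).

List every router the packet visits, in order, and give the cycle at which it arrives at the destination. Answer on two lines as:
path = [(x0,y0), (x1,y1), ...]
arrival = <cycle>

path = [(4,4), (5,4), (6,4), (6,3), (6,2), (6,1)]
arrival = 27

  0. router=(4,4) cycle=2 (inject)
  1. router=(5,4) cycle=7 dir=E
  2. router=(6,4) cycle=12 dir=E
  3. router=(6,3) cycle=17 dir=S
  4. router=(6,2) cycle=22 dir=S
  5. router=(6,1) cycle=27 dir=S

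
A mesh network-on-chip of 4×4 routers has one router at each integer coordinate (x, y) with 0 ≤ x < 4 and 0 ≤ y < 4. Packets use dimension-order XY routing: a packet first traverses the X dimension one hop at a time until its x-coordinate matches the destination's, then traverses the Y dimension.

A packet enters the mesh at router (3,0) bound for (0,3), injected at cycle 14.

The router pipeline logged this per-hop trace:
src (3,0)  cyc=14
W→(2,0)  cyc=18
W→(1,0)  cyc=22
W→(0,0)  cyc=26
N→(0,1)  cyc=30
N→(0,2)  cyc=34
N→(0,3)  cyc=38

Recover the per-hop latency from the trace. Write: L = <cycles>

From hop 0 (14) to hop 1 (18): +4 cycles.
That increment is L by definition: L = 4.

L = 4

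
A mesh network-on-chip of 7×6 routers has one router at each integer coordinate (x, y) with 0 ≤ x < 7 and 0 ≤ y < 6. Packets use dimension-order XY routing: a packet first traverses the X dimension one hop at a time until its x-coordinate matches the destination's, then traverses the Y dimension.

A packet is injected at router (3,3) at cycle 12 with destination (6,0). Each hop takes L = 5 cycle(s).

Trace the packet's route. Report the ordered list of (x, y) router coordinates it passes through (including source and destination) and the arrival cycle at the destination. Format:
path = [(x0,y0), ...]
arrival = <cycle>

  0. router=(3,3) cycle=12 (inject)
  1. router=(4,3) cycle=17 dir=E
  2. router=(5,3) cycle=22 dir=E
  3. router=(6,3) cycle=27 dir=E
  4. router=(6,2) cycle=32 dir=S
  5. router=(6,1) cycle=37 dir=S
  6. router=(6,0) cycle=42 dir=S

path = [(3,3), (4,3), (5,3), (6,3), (6,2), (6,1), (6,0)]
arrival = 42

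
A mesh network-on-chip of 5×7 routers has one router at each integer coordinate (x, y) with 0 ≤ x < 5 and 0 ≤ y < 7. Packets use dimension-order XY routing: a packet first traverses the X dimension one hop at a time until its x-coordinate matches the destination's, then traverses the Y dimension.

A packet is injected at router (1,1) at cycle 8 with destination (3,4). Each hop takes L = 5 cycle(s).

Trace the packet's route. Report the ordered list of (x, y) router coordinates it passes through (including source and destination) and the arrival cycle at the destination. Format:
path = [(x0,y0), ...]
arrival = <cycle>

path = [(1,1), (2,1), (3,1), (3,2), (3,3), (3,4)]
arrival = 33

[0] x=1 y=1 t=8
[1] x=2 y=1 t=13 →E
[2] x=3 y=1 t=18 →E
[3] x=3 y=2 t=23 →N
[4] x=3 y=3 t=28 →N
[5] x=3 y=4 t=33 →N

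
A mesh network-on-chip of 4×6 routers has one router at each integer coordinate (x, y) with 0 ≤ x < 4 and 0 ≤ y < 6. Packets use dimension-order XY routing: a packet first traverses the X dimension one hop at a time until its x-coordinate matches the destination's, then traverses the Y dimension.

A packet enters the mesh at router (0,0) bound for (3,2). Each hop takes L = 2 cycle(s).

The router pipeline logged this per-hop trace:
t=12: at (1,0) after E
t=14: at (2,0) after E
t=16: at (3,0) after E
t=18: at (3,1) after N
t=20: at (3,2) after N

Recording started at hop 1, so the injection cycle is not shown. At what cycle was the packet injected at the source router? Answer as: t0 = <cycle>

The first recorded entry is hop 1 at cycle 12.
Therefore t0 = 12 − L = 10.

t0 = 10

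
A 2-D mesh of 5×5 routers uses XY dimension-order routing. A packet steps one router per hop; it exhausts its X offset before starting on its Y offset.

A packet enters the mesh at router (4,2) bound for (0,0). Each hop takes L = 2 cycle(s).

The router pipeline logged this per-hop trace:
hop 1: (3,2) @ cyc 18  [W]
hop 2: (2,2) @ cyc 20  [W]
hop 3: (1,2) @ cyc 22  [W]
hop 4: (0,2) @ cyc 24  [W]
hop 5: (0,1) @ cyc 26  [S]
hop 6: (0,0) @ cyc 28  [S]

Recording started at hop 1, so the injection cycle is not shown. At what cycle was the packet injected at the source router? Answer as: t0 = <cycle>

t0 = 16

cyc[1] = 18 and cyc[k] = t0 + k·L for every k.
t0 = cyc[1] − L = 18 − 2 = 16.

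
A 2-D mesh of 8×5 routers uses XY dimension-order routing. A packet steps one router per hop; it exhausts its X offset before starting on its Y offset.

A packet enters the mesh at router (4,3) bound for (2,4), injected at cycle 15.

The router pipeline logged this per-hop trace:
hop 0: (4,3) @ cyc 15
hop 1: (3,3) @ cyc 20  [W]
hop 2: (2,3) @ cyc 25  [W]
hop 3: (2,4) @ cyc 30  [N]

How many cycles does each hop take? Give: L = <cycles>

L = 5

Between hops 0 and 1 the cycle counter advances 20 − 15 = 5.
One hop costs L cycles, so L = 5.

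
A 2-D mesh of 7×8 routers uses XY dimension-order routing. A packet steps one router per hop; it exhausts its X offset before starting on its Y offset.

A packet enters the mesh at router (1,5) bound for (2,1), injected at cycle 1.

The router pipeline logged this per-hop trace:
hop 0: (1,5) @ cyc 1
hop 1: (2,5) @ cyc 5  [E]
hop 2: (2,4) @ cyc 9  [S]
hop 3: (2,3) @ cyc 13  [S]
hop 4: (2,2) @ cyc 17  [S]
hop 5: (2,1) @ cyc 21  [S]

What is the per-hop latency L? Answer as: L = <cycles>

L = 4

Between hops 0 and 1 the cycle counter advances 5 − 1 = 4.
That increment is L by definition: L = 4.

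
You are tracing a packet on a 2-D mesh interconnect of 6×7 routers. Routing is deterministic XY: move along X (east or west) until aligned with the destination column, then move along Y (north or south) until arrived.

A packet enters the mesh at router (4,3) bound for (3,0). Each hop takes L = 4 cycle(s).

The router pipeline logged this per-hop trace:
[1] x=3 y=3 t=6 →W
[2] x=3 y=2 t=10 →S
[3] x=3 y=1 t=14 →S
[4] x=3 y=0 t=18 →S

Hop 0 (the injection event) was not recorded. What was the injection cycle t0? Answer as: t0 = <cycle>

t0 = 2

At hop 1 the cycle is 6; in general cyc_k = t0 + kL.
t0 = cyc[1] − L = 6 − 4 = 2.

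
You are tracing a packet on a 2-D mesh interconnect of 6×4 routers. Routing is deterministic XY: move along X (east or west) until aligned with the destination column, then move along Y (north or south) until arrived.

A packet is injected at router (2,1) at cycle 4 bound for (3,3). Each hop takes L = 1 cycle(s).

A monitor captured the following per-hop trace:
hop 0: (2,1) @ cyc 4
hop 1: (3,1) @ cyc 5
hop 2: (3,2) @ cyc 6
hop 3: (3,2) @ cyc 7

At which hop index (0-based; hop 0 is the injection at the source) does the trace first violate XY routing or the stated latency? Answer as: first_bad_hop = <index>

  1: Δx=+1 Δy=+0 Δt=1 [ok]
  2: Δx=+0 Δy=+1 Δt=1 [ok]
  3: Δx=+0 Δy=+0 Δt=1 [BAD: non-unit step]

first_bad_hop = 3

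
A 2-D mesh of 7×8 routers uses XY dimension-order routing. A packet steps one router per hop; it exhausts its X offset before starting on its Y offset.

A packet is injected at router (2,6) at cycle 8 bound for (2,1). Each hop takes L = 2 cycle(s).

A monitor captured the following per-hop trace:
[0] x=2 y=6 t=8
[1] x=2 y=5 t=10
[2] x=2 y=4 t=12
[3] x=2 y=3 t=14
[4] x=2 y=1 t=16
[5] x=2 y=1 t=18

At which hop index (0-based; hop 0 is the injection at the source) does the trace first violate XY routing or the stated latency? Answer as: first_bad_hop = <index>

  1: Δx=+0 Δy=-1 Δt=2 [ok]
  2: Δx=+0 Δy=-1 Δt=2 [ok]
  3: Δx=+0 Δy=-1 Δt=2 [ok]
  4: Δx=+0 Δy=-2 Δt=2 [BAD: non-unit step]

first_bad_hop = 4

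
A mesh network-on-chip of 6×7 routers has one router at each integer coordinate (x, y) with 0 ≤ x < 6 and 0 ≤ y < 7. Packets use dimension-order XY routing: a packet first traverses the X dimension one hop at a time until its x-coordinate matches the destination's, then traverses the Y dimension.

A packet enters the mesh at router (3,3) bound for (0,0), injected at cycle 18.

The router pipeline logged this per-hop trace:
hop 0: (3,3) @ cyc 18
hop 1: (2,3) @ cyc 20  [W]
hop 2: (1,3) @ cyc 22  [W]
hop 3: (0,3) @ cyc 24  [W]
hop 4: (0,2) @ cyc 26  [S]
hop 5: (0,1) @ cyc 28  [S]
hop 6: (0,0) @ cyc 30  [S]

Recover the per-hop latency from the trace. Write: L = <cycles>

L = 2

cyc[1] − cyc[0] = 20 − 18 = 2.
That increment is L by definition: L = 2.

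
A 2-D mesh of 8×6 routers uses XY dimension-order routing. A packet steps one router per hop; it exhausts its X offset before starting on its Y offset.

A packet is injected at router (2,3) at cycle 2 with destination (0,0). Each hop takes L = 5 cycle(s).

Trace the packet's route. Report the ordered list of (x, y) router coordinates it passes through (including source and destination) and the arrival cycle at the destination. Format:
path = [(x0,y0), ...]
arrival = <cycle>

path = [(2,3), (1,3), (0,3), (0,2), (0,1), (0,0)]
arrival = 27

hop 0: (2,3) @ cyc 2
hop 1: (1,3) @ cyc 7  [W]
hop 2: (0,3) @ cyc 12  [W]
hop 3: (0,2) @ cyc 17  [S]
hop 4: (0,1) @ cyc 22  [S]
hop 5: (0,0) @ cyc 27  [S]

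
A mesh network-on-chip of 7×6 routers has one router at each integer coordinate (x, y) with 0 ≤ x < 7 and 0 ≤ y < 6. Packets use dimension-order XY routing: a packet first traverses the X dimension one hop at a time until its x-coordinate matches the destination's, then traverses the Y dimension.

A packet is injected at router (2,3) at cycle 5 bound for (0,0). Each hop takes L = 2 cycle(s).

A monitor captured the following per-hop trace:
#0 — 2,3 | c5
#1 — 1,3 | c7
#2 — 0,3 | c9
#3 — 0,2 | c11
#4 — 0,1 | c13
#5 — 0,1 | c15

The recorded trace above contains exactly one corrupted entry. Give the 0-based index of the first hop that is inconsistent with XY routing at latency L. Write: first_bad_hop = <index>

first_bad_hop = 5

hop 1: step (-1,+0), +2 cyc — ok
hop 2: step (-1,+0), +2 cyc — ok
hop 3: step (+0,-1), +2 cyc — ok
hop 4: step (+0,-1), +2 cyc — ok
hop 5: step (+0,+0), +2 cyc — BAD: non-unit step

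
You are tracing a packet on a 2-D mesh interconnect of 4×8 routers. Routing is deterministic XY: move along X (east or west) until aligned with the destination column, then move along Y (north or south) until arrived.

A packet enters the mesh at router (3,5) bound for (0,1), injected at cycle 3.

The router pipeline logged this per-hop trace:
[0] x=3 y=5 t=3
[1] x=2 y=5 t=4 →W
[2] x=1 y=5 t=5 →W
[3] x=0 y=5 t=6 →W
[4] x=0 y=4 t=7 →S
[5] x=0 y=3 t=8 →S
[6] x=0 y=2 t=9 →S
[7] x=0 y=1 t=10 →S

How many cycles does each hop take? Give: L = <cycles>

From hop 0 (3) to hop 1 (4): +1 cycles.
That increment is L by definition: L = 1.

L = 1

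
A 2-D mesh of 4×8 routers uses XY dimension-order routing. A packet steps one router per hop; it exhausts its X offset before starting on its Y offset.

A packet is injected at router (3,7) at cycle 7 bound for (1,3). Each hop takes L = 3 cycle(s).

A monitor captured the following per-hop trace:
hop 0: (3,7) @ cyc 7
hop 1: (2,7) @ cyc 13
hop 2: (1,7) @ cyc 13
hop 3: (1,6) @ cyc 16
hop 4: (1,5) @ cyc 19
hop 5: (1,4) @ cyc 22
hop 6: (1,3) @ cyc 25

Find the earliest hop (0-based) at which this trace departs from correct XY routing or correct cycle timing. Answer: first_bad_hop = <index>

first_bad_hop = 1

check 1→ d=(-1,0) cyc+6: BAD: Δcyc=6≠L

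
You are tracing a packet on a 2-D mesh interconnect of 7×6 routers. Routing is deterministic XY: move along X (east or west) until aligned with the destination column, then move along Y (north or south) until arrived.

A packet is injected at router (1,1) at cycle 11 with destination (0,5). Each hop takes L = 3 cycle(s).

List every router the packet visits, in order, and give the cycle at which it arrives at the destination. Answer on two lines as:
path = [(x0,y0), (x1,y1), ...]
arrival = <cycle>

path = [(1,1), (0,1), (0,2), (0,3), (0,4), (0,5)]
arrival = 26

t=11: at (1,1)
t=14: at (0,1) after W
t=17: at (0,2) after N
t=20: at (0,3) after N
t=23: at (0,4) after N
t=26: at (0,5) after N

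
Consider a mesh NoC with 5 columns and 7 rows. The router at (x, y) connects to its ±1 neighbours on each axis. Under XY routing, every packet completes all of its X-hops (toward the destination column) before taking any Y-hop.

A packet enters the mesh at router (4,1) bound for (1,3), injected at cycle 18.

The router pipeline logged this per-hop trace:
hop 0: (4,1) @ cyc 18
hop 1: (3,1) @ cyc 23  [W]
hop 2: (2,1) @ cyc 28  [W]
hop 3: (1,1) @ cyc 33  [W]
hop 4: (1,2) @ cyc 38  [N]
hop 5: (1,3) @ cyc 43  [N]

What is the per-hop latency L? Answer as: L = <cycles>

L = 5

Δcyc across hop 0→1: 23 − 18 = 5.
One hop costs L cycles, so L = 5.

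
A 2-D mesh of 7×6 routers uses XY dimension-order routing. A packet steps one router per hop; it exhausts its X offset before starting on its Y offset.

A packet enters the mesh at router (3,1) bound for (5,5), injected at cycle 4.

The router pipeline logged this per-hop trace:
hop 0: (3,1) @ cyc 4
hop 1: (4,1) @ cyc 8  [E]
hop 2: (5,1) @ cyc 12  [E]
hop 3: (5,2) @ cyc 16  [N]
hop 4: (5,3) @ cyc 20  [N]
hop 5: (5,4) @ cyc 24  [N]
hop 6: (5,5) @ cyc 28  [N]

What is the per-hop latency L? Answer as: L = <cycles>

cyc[1] − cyc[0] = 8 − 4 = 4.
That increment is L by definition: L = 4.

L = 4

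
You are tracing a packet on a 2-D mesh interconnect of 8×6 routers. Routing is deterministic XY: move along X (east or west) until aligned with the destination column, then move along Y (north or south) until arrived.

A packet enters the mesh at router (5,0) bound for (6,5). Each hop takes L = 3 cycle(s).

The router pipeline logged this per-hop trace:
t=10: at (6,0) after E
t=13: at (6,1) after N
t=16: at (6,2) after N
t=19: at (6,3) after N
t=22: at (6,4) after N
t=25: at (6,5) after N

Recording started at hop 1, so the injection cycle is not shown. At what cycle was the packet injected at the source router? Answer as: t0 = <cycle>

Hop 1 reached at cycle 10; hop k is at t0 + k·L.
Subtract one hop: t0 = 10 − 3 = 7.

t0 = 7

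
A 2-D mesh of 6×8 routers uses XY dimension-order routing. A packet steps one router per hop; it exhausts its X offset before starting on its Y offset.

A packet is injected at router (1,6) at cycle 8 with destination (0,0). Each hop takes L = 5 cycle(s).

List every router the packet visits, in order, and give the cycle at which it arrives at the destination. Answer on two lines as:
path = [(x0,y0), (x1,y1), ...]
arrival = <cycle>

path = [(1,6), (0,6), (0,5), (0,4), (0,3), (0,2), (0,1), (0,0)]
arrival = 43

t=8: at (1,6)
t=13: at (0,6) after W
t=18: at (0,5) after S
t=23: at (0,4) after S
t=28: at (0,3) after S
t=33: at (0,2) after S
t=38: at (0,1) after S
t=43: at (0,0) after S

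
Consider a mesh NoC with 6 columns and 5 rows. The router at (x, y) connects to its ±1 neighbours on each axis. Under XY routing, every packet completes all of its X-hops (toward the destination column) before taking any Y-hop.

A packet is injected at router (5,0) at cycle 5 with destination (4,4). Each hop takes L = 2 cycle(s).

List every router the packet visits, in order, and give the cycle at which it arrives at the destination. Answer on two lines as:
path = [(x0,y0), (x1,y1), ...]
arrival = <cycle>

[0] x=5 y=0 t=5
[1] x=4 y=0 t=7 →W
[2] x=4 y=1 t=9 →N
[3] x=4 y=2 t=11 →N
[4] x=4 y=3 t=13 →N
[5] x=4 y=4 t=15 →N

path = [(5,0), (4,0), (4,1), (4,2), (4,3), (4,4)]
arrival = 15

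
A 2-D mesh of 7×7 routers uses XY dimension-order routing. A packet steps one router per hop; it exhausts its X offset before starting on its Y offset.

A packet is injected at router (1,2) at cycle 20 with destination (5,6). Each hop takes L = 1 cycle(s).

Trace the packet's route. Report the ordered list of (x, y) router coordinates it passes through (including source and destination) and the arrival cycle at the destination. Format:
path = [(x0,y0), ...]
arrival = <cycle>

[0] x=1 y=2 t=20
[1] x=2 y=2 t=21 →E
[2] x=3 y=2 t=22 →E
[3] x=4 y=2 t=23 →E
[4] x=5 y=2 t=24 →E
[5] x=5 y=3 t=25 →N
[6] x=5 y=4 t=26 →N
[7] x=5 y=5 t=27 →N
[8] x=5 y=6 t=28 →N

path = [(1,2), (2,2), (3,2), (4,2), (5,2), (5,3), (5,4), (5,5), (5,6)]
arrival = 28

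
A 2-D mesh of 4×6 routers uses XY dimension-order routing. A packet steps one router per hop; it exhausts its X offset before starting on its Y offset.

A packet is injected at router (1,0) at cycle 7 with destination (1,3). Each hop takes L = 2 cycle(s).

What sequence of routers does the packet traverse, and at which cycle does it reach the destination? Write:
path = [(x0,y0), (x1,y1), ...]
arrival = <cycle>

[0] x=1 y=0 t=7
[1] x=1 y=1 t=9 →N
[2] x=1 y=2 t=11 →N
[3] x=1 y=3 t=13 →N

path = [(1,0), (1,1), (1,2), (1,3)]
arrival = 13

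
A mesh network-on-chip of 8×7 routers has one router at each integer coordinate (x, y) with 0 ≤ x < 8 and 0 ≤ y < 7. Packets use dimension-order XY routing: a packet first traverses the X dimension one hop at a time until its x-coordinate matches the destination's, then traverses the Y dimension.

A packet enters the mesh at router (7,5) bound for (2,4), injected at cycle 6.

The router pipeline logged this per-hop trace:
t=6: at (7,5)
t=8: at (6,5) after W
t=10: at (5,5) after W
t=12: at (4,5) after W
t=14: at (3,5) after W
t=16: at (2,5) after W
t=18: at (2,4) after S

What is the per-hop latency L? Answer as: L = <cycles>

Δcyc across hop 0→1: 8 − 6 = 2.
Each hop adds L, hence L = 2.

L = 2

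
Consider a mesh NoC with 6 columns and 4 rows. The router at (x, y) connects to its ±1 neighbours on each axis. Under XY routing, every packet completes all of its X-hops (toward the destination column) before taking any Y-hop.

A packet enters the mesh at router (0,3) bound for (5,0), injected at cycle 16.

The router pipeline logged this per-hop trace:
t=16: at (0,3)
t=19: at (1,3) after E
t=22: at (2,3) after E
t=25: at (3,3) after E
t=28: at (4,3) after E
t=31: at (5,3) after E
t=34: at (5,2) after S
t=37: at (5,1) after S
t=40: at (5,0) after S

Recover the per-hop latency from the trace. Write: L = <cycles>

L = 3

Between hops 0 and 1 the cycle counter advances 19 − 16 = 3.
Per-hop latency L = Δcyc = 3.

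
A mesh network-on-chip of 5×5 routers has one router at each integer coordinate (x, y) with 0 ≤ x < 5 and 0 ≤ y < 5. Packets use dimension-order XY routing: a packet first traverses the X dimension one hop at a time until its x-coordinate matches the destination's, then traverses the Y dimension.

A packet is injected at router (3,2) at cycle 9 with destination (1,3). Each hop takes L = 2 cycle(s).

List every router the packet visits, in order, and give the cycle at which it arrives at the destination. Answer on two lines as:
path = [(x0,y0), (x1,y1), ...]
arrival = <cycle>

#0 — 3,2 | c9
#1 — 2,2 | c11 | W
#2 — 1,2 | c13 | W
#3 — 1,3 | c15 | N

path = [(3,2), (2,2), (1,2), (1,3)]
arrival = 15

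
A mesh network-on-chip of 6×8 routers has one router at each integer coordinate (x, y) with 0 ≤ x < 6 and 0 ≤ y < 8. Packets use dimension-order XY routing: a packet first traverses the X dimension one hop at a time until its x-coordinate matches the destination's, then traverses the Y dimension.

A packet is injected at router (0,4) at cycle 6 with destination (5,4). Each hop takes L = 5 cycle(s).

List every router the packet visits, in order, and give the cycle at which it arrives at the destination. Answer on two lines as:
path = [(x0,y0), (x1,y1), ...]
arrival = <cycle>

path = [(0,4), (1,4), (2,4), (3,4), (4,4), (5,4)]
arrival = 31

  0. router=(0,4) cycle=6 (inject)
  1. router=(1,4) cycle=11 dir=E
  2. router=(2,4) cycle=16 dir=E
  3. router=(3,4) cycle=21 dir=E
  4. router=(4,4) cycle=26 dir=E
  5. router=(5,4) cycle=31 dir=E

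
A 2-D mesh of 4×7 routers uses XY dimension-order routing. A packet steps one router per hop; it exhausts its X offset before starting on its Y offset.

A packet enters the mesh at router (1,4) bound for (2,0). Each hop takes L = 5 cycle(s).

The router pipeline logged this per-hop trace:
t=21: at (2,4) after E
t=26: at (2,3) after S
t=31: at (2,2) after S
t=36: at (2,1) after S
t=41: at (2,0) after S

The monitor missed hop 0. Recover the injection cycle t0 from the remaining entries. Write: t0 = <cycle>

t0 = 16

cyc[1] = 21 and cyc[k] = t0 + k·L for every k.
Therefore t0 = 21 − L = 16.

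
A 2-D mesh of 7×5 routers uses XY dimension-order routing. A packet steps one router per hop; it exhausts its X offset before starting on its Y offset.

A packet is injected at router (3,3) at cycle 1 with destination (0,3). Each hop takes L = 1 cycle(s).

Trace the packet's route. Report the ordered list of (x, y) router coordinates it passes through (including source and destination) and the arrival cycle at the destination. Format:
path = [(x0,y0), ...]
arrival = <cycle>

path = [(3,3), (2,3), (1,3), (0,3)]
arrival = 4

t=1: at (3,3)
t=2: at (2,3) after W
t=3: at (1,3) after W
t=4: at (0,3) after W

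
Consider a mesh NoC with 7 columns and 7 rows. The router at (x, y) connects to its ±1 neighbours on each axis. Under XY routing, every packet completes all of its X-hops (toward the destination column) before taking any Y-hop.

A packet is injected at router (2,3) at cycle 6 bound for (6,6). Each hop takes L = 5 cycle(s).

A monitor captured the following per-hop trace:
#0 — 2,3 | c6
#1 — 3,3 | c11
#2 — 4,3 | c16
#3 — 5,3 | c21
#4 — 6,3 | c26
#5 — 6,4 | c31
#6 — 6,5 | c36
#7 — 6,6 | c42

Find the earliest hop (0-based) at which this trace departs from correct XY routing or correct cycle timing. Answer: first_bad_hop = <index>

check 1→ d=(1,0) cyc+5: ok
check 2→ d=(1,0) cyc+5: ok
check 3→ d=(1,0) cyc+5: ok
check 4→ d=(1,0) cyc+5: ok
check 5→ d=(0,1) cyc+5: ok
check 6→ d=(0,1) cyc+5: ok
check 7→ d=(0,1) cyc+6: BAD: Δcyc=6≠L

first_bad_hop = 7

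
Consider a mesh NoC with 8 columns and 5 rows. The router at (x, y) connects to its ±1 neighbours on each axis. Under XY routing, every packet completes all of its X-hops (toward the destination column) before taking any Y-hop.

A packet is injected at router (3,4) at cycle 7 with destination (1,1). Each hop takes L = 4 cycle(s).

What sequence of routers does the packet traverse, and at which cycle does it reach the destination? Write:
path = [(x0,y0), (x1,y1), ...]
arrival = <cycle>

[0] x=3 y=4 t=7
[1] x=2 y=4 t=11 →W
[2] x=1 y=4 t=15 →W
[3] x=1 y=3 t=19 →S
[4] x=1 y=2 t=23 →S
[5] x=1 y=1 t=27 →S

path = [(3,4), (2,4), (1,4), (1,3), (1,2), (1,1)]
arrival = 27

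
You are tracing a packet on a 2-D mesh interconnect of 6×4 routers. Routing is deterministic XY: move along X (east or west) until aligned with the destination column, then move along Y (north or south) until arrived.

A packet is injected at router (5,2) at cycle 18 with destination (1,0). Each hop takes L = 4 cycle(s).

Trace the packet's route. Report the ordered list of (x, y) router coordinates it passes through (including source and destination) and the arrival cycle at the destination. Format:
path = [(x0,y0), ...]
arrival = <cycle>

hop 0: (5,2) @ cyc 18
hop 1: (4,2) @ cyc 22  [W]
hop 2: (3,2) @ cyc 26  [W]
hop 3: (2,2) @ cyc 30  [W]
hop 4: (1,2) @ cyc 34  [W]
hop 5: (1,1) @ cyc 38  [S]
hop 6: (1,0) @ cyc 42  [S]

path = [(5,2), (4,2), (3,2), (2,2), (1,2), (1,1), (1,0)]
arrival = 42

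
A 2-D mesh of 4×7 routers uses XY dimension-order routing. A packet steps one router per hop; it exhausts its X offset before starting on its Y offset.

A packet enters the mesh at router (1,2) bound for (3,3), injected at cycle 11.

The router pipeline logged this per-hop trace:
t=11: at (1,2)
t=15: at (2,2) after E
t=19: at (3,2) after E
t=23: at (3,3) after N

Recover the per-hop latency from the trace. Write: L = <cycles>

L = 4

Δcyc across hop 0→1: 15 − 11 = 4.
That increment is L by definition: L = 4.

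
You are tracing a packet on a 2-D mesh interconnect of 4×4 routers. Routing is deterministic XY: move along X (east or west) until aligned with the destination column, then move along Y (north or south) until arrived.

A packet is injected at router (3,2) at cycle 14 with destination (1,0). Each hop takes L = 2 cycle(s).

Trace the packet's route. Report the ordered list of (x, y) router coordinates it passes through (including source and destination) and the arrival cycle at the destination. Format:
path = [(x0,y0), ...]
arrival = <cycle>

path = [(3,2), (2,2), (1,2), (1,1), (1,0)]
arrival = 22

hop 0: (3,2) @ cyc 14
hop 1: (2,2) @ cyc 16  [W]
hop 2: (1,2) @ cyc 18  [W]
hop 3: (1,1) @ cyc 20  [S]
hop 4: (1,0) @ cyc 22  [S]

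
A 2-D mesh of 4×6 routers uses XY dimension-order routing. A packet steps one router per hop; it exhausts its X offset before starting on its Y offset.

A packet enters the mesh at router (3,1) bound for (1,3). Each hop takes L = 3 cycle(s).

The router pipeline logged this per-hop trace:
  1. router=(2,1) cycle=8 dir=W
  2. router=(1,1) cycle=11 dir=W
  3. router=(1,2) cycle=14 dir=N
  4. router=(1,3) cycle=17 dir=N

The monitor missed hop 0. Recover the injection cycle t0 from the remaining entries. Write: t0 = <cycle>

Hop 1 reached at cycle 8; hop k is at t0 + k·L.
Therefore t0 = 8 − L = 5.

t0 = 5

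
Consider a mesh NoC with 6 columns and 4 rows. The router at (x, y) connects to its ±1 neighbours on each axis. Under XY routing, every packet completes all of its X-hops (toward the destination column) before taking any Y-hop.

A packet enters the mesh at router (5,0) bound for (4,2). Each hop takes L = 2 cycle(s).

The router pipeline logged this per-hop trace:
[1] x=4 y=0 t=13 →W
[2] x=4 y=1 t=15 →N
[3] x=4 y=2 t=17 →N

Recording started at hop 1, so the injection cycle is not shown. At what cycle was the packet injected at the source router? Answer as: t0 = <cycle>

t0 = 11

Hop 1 reached at cycle 13; hop k is at t0 + k·L.
Subtract one hop: t0 = 13 − 2 = 11.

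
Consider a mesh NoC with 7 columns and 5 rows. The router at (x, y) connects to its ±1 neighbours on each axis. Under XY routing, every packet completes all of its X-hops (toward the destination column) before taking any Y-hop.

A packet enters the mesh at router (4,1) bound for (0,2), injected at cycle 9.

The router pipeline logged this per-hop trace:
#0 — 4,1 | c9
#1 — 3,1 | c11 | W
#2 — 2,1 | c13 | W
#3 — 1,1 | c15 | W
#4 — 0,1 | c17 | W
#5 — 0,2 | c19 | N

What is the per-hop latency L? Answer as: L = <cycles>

Between hops 0 and 1 the cycle counter advances 11 − 9 = 2.
One hop costs L cycles, so L = 2.

L = 2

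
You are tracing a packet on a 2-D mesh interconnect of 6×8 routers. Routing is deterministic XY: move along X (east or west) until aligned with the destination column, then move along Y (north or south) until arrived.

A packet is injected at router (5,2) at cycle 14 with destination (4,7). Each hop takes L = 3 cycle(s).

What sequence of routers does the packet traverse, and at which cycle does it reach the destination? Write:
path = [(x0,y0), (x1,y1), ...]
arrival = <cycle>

#0 — 5,2 | c14
#1 — 4,2 | c17 | W
#2 — 4,3 | c20 | N
#3 — 4,4 | c23 | N
#4 — 4,5 | c26 | N
#5 — 4,6 | c29 | N
#6 — 4,7 | c32 | N

path = [(5,2), (4,2), (4,3), (4,4), (4,5), (4,6), (4,7)]
arrival = 32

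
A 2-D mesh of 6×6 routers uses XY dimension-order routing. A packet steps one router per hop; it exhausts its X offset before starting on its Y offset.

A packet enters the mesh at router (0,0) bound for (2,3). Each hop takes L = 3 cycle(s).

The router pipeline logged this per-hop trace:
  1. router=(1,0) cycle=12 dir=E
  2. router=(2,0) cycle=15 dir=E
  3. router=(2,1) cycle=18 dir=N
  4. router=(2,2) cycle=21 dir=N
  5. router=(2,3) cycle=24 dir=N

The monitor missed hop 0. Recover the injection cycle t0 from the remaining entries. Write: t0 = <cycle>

t0 = 9

cyc[1] = 12 and cyc[k] = t0 + k·L for every k.
Therefore t0 = 12 − L = 9.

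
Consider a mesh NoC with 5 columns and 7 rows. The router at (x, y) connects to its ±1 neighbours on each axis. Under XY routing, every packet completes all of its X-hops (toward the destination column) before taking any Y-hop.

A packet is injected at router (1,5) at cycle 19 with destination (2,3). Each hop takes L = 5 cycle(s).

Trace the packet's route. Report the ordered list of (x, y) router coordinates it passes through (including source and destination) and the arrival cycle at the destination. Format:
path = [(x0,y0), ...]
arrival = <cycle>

path = [(1,5), (2,5), (2,4), (2,3)]
arrival = 34

  0. router=(1,5) cycle=19 (inject)
  1. router=(2,5) cycle=24 dir=E
  2. router=(2,4) cycle=29 dir=S
  3. router=(2,3) cycle=34 dir=S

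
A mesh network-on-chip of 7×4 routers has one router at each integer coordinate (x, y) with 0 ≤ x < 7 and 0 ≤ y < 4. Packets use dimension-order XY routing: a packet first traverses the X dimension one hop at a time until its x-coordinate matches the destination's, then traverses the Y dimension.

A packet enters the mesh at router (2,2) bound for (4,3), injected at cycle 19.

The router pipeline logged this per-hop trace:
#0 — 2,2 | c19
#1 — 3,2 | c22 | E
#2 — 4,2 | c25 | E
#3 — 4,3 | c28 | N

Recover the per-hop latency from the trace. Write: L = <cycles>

L = 3

From hop 0 (19) to hop 1 (22): +3 cycles.
Per-hop latency L = Δcyc = 3.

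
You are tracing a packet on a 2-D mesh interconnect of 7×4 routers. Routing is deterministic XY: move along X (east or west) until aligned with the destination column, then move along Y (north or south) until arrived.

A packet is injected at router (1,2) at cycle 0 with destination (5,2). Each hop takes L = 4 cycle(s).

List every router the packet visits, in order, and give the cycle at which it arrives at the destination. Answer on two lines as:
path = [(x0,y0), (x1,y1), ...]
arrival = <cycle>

hop 0: (1,2) @ cyc 0
hop 1: (2,2) @ cyc 4  [E]
hop 2: (3,2) @ cyc 8  [E]
hop 3: (4,2) @ cyc 12  [E]
hop 4: (5,2) @ cyc 16  [E]

path = [(1,2), (2,2), (3,2), (4,2), (5,2)]
arrival = 16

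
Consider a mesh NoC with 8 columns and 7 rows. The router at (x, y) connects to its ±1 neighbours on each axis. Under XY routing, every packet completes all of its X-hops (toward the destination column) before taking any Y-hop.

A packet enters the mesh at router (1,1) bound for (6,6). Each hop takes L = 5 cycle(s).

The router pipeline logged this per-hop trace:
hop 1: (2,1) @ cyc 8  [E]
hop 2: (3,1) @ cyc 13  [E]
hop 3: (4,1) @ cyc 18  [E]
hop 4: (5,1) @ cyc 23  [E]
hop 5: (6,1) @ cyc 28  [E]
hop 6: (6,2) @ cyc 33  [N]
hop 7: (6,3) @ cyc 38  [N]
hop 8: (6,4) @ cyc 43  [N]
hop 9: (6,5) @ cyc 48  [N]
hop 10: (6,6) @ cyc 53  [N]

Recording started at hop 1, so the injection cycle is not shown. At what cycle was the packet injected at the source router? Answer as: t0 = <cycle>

Hop 1 reached at cycle 8; hop k is at t0 + k·L.
So t0 = 8 − 1·5 = 3.

t0 = 3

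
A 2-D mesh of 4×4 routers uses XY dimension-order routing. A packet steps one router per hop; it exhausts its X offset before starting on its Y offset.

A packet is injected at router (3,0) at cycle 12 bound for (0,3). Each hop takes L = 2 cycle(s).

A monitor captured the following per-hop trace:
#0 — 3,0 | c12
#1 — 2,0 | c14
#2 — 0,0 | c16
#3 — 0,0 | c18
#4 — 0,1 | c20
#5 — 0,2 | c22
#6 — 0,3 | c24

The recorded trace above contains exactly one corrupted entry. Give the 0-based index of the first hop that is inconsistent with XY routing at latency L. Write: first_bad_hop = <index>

first_bad_hop = 2

  1: Δx=-1 Δy=+0 Δt=2 [ok]
  2: Δx=-2 Δy=+0 Δt=2 [BAD: non-unit step]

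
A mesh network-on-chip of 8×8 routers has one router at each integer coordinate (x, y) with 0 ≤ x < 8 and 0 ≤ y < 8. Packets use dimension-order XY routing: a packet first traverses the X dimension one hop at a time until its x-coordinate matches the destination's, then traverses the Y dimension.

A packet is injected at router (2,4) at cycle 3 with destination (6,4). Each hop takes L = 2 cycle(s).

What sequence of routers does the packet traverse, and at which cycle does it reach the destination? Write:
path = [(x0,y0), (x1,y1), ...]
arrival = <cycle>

src (2,4)  cyc=3
E→(3,4)  cyc=5
E→(4,4)  cyc=7
E→(5,4)  cyc=9
E→(6,4)  cyc=11

path = [(2,4), (3,4), (4,4), (5,4), (6,4)]
arrival = 11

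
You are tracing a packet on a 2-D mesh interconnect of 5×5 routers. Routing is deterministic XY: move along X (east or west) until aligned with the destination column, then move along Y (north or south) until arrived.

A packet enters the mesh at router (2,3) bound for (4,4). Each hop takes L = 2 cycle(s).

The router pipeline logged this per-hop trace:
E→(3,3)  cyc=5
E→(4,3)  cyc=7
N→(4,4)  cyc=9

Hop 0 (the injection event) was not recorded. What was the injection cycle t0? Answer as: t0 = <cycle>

t0 = 3

At hop 1 the cycle is 5; in general cyc_k = t0 + kL.
So t0 = 5 − 1·2 = 3.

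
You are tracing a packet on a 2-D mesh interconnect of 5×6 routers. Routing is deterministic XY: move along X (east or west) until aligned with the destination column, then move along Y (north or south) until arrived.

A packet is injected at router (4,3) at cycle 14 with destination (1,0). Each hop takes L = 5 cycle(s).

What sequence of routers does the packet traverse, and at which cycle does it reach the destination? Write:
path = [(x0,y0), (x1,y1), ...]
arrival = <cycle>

  0. router=(4,3) cycle=14 (inject)
  1. router=(3,3) cycle=19 dir=W
  2. router=(2,3) cycle=24 dir=W
  3. router=(1,3) cycle=29 dir=W
  4. router=(1,2) cycle=34 dir=S
  5. router=(1,1) cycle=39 dir=S
  6. router=(1,0) cycle=44 dir=S

path = [(4,3), (3,3), (2,3), (1,3), (1,2), (1,1), (1,0)]
arrival = 44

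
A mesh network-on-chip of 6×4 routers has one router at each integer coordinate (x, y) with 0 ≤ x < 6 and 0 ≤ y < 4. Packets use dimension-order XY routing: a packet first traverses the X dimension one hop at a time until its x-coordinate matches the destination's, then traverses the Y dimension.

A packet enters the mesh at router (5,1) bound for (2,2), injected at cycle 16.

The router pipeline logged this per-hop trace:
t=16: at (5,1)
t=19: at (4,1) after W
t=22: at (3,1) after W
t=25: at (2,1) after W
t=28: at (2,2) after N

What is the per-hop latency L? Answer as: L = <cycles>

Between hops 0 and 1 the cycle counter advances 19 − 16 = 3.
Each hop adds L, hence L = 3.

L = 3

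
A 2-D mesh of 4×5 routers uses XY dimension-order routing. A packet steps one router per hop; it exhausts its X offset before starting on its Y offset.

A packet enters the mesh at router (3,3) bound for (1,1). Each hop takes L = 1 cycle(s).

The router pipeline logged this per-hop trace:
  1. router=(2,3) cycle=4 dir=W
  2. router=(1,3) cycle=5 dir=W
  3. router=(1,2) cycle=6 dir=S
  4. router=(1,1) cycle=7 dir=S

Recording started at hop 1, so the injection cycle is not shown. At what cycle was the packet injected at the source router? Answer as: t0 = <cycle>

t0 = 3

The first recorded entry is hop 1 at cycle 4.
t0 = cyc[1] − L = 4 − 1 = 3.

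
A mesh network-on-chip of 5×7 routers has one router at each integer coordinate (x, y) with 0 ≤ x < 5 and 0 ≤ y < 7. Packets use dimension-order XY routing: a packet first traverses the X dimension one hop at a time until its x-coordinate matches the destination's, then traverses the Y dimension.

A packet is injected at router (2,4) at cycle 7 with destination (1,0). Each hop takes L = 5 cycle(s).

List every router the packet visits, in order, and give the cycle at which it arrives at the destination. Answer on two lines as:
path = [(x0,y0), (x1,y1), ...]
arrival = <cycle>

hop 0: (2,4) @ cyc 7
hop 1: (1,4) @ cyc 12  [W]
hop 2: (1,3) @ cyc 17  [S]
hop 3: (1,2) @ cyc 22  [S]
hop 4: (1,1) @ cyc 27  [S]
hop 5: (1,0) @ cyc 32  [S]

path = [(2,4), (1,4), (1,3), (1,2), (1,1), (1,0)]
arrival = 32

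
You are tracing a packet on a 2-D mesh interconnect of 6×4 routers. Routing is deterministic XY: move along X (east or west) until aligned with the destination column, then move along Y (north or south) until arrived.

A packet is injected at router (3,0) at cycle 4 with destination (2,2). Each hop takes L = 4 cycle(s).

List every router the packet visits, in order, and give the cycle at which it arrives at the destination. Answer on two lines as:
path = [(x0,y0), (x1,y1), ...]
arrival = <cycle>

src (3,0)  cyc=4
W→(2,0)  cyc=8
N→(2,1)  cyc=12
N→(2,2)  cyc=16

path = [(3,0), (2,0), (2,1), (2,2)]
arrival = 16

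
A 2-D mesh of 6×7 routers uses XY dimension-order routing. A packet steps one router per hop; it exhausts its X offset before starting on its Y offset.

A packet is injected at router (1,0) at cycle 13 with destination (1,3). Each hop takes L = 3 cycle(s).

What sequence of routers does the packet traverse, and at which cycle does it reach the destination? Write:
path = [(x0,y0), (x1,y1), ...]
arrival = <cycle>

  0. router=(1,0) cycle=13 (inject)
  1. router=(1,1) cycle=16 dir=N
  2. router=(1,2) cycle=19 dir=N
  3. router=(1,3) cycle=22 dir=N

path = [(1,0), (1,1), (1,2), (1,3)]
arrival = 22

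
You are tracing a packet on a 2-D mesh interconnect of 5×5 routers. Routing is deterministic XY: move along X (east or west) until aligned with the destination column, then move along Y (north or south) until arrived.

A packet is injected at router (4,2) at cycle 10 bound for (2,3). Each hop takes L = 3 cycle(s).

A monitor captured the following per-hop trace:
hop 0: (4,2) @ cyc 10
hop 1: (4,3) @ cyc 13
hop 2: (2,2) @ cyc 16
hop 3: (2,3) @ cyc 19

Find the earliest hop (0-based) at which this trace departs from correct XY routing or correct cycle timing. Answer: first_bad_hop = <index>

check 1→ d=(0,1) cyc+3: BAD: Y-move but x=4≠2

first_bad_hop = 1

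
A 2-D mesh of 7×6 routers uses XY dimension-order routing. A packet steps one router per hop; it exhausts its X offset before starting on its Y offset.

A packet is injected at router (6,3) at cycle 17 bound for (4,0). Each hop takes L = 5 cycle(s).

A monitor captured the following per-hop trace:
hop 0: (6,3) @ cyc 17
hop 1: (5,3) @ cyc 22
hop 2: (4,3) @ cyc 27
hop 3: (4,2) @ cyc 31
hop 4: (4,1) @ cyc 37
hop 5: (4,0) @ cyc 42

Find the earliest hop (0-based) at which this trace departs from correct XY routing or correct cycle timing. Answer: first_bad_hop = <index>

  1: Δx=-1 Δy=+0 Δt=5 [ok]
  2: Δx=-1 Δy=+0 Δt=5 [ok]
  3: Δx=+0 Δy=-1 Δt=4 [BAD: Δcyc=4≠L]

first_bad_hop = 3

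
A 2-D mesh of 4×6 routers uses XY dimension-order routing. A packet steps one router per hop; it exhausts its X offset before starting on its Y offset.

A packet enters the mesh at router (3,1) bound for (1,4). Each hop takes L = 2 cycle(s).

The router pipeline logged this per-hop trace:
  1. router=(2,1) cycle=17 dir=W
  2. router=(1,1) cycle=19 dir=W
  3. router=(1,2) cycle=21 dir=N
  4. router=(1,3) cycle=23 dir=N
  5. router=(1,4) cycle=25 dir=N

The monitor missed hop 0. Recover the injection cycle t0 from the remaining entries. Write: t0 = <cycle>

t0 = 15

At hop 1 the cycle is 17; in general cyc_k = t0 + kL.
Subtract one hop: t0 = 17 − 2 = 15.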